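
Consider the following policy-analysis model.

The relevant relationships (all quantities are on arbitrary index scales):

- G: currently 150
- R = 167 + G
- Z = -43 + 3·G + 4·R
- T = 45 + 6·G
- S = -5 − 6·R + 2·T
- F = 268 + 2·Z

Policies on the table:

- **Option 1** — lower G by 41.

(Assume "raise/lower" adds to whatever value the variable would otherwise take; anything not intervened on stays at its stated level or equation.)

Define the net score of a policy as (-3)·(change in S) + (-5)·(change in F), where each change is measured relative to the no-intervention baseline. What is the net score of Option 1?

3608

Baseline:
  G = 150
  R = 167 + 150 = 317
  Z = -43 + 3·150 + 4·317 = 1675
  T = 45 + 6·150 = 945
  S = -5 − 6·317 + 2·945 = -17
  F = 268 + 2·1675 = 3618
Option 1 (G − 41):
  G = 150 − 41 = 109
  R = 167 + 109 = 276
  Z = -43 + 3·109 + 4·276 = 1388
  T = 45 + 6·109 = 699
  S = -5 − 6·276 + 2·699 = -263
  F = 268 + 2·1388 = 3044
ΔS = -263 − (-17) = -246; ΔF = 3044 − 3618 = -574
Score = (-3)·(-246) + (-5)·(-574) = 3608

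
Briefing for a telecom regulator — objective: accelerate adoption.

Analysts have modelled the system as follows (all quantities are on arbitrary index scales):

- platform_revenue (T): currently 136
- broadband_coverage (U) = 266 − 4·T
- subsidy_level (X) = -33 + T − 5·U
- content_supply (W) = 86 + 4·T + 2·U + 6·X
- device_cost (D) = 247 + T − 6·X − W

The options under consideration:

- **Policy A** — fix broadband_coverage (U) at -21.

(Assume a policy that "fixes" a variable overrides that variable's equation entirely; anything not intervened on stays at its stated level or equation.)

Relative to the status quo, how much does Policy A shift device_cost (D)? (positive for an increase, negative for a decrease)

Baseline:
  T = 136
  U = 266 − 4·136 = -278
  X = -33 + 136 − 5·(-278) = 1493
  W = 86 + 4·136 + 2·(-278) + 6·1493 = 9032
  D = 247 + 136 − 6·1493 − 9032 = -17607
Policy A (U := -21):
  T = 136
  U = -21
  X = -33 + 136 − 5·(-21) = 208
  W = 86 + 4·136 + 2·(-21) + 6·208 = 1836
  D = 247 + 136 − 6·208 − 1836 = -2701
Change in D: -2701 − (-17607) = 14906

14906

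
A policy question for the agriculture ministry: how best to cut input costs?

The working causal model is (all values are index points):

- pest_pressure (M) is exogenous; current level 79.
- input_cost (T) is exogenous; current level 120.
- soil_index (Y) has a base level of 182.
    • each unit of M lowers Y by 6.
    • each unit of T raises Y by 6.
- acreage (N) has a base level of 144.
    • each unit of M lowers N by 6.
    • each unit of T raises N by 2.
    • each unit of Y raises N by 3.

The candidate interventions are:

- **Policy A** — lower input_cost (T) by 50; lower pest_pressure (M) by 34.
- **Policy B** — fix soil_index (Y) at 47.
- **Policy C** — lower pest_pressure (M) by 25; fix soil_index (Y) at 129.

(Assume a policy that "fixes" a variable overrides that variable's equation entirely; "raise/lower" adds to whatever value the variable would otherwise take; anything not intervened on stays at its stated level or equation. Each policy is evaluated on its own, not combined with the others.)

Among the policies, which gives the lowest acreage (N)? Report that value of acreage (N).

Policy A (T − 50, M − 34):
  M = 79 − 34 = 45
  T = 120 − 50 = 70
  Y = 182 − 6·45 + 6·70 = 332
  N = 144 − 6·45 + 2·70 + 3·332 = 1010
Policy B (Y := 47):
  M = 79
  T = 120
  Y = 47
  N = 144 − 6·79 + 2·120 + 3·47 = 51
Policy C (M − 25, Y := 129):
  M = 79 − 25 = 54
  T = 120
  Y = 129
  N = 144 − 6·54 + 2·120 + 3·129 = 447
Comparing — Policy A: N=1010, Policy B: N=51, Policy C: N=447. Lowest is 51 (Policy B).

51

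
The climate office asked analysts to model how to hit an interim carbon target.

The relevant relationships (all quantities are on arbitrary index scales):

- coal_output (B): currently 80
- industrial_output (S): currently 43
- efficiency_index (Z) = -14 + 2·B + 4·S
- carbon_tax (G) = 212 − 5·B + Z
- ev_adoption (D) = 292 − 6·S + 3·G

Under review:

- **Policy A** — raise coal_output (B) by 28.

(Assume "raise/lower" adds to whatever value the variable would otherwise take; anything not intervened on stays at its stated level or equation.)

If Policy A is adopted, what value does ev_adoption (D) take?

172

Policy A (B + 28):
  B = 80 + 28 = 108
  S = 43
  Z = -14 + 2·108 + 4·43 = 374
  G = 212 − 5·108 + 374 = 46
  D = 292 − 6·43 + 3·46 = 172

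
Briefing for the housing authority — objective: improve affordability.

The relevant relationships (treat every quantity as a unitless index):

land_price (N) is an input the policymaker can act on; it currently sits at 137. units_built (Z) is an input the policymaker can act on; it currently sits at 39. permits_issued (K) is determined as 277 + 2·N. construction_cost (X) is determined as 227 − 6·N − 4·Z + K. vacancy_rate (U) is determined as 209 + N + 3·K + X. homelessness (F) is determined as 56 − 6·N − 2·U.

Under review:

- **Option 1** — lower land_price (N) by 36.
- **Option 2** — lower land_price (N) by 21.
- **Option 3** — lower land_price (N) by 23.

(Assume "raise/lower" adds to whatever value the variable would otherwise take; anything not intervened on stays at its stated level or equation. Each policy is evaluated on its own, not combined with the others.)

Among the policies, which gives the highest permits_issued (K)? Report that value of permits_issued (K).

509

Option 1 (N − 36):
  N = 137 − 36 = 101
  K = 277 + 2·101 = 479
Option 2 (N − 21):
  N = 137 − 21 = 116
  K = 277 + 2·116 = 509
Option 3 (N − 23):
  N = 137 − 23 = 114
  K = 277 + 2·114 = 505
Comparing — Option 1: K=479, Option 2: K=509, Option 3: K=505. Highest is 509 (Option 2).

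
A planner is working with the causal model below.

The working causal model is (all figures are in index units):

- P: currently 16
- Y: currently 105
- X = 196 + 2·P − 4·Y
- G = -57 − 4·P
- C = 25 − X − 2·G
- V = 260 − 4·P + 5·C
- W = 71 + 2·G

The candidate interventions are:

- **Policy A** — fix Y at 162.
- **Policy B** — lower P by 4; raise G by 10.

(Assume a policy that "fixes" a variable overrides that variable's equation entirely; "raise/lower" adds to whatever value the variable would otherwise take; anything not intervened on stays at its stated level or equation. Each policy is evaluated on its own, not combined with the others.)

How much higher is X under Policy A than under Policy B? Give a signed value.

-220

Policy A (Y := 162):
  P = 16
  Y = 162
  X = 196 + 2·16 − 4·162 = -420
Policy B (P − 4, G + 10):
  P = 16 − 4 = 12
  Y = 105
  X = 196 + 2·12 − 4·105 = -200
X: -420 − (-200) = -220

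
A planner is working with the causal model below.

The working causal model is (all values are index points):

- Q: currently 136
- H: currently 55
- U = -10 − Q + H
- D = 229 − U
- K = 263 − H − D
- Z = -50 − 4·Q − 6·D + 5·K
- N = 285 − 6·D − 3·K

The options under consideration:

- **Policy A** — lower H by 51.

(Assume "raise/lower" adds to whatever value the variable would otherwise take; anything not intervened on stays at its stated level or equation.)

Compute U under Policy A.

-142

Policy A (H − 51):
  Q = 136
  H = 55 − 51 = 4
  U = -10 − 136 + 4 = -142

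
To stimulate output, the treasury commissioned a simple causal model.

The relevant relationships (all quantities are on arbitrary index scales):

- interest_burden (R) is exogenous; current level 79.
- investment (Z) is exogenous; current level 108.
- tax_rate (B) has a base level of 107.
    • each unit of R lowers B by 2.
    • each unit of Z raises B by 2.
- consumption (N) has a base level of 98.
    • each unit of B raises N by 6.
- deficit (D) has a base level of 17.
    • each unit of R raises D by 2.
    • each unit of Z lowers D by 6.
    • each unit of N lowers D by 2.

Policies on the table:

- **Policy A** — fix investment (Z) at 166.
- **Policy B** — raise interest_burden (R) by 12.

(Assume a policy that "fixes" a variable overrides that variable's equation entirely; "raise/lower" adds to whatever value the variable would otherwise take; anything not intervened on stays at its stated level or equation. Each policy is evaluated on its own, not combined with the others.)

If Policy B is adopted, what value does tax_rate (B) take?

141

Policy B (R + 12):
  R = 79 + 12 = 91
  Z = 108
  B = 107 − 2·91 + 2·108 = 141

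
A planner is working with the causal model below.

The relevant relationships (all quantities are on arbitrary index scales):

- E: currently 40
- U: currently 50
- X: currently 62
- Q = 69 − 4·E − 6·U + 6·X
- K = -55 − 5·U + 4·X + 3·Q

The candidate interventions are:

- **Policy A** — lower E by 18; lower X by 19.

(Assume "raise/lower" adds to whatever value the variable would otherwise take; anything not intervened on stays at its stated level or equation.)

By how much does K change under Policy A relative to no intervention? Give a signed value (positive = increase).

Baseline:
  E = 40
  U = 50
  X = 62
  Q = 69 − 4·40 − 6·50 + 6·62 = -19
  K = -55 − 5·50 + 4·62 + 3·(-19) = -114
Policy A (E − 18, X − 19):
  E = 40 − 18 = 22
  U = 50
  X = 62 − 19 = 43
  Q = 69 − 4·22 − 6·50 + 6·43 = -61
  K = -55 − 5·50 + 4·43 + 3·(-61) = -316
Change in K: -316 − (-114) = -202

-202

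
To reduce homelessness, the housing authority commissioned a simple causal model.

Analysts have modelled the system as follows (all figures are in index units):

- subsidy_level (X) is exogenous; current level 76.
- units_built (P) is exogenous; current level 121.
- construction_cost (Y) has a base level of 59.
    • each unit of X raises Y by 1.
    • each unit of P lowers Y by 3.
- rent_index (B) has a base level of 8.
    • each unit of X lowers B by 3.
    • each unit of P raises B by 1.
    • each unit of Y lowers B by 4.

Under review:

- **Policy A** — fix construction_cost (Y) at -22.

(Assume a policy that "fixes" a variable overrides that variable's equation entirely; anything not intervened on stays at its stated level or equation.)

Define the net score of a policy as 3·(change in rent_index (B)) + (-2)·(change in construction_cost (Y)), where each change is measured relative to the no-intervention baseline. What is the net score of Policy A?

-2884

Baseline:
  X = 76
  P = 121
  Y = 59 + 76 − 3·121 = -228
  B = 8 − 3·76 + 121 − 4·(-228) = 813
Policy A (Y := -22):
  X = 76
  P = 121
  Y = -22
  B = 8 − 3·76 + 121 − 4·(-22) = -11
ΔB = -11 − 813 = -824; ΔY = -22 − (-228) = 206
Score = 3·(-824) + (-2)·206 = -2884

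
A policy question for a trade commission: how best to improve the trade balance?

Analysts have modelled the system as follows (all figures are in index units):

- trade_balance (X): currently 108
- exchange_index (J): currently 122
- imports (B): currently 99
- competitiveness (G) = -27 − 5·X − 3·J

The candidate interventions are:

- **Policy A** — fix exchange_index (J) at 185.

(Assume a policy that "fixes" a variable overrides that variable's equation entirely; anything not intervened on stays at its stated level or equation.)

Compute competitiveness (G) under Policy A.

Policy A (J := 185):
  X = 108
  J = 185
  G = -27 − 5·108 − 3·185 = -1122

-1122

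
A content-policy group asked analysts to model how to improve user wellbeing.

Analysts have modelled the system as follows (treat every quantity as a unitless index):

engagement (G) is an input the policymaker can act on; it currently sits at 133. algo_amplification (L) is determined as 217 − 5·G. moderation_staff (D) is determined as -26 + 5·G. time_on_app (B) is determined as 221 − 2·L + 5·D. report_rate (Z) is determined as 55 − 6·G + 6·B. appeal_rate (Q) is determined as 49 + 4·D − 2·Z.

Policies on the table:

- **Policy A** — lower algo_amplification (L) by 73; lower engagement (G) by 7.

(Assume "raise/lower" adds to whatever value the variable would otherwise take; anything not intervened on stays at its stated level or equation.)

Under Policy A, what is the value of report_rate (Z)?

24577

Policy A (L − 73, G − 7):
  G = 133 − 7 = 126
  L = 217 − 5·126 (−73 from intervention) = -486
  D = -26 + 5·126 = 604
  B = 221 − 2·(-486) + 5·604 = 4213
  Z = 55 − 6·126 + 6·4213 = 24577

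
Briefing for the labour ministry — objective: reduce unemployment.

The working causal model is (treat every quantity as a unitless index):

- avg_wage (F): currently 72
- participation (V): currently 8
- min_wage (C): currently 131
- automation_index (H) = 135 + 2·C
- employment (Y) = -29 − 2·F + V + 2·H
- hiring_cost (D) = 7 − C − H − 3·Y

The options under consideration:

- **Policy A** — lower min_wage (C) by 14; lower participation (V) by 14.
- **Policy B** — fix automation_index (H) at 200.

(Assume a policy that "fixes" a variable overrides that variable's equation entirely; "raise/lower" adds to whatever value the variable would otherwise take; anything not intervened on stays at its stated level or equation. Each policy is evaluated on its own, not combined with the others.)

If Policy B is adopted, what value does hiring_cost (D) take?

Policy B (H := 200):
  F = 72
  V = 8
  C = 131
  H = 200
  Y = -29 − 2·72 + 8 + 2·200 = 235
  D = 7 − 131 − 200 − 3·235 = -1029

-1029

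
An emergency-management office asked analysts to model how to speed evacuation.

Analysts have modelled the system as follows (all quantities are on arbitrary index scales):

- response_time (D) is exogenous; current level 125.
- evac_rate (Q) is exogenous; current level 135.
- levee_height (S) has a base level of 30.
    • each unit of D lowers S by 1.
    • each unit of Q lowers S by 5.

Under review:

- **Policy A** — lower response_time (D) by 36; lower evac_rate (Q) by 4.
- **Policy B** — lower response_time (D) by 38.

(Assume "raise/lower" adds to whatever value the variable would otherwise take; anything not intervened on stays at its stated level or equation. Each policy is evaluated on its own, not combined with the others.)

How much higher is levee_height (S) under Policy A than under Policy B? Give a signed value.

Policy A (D − 36, Q − 4):
  D = 125 − 36 = 89
  Q = 135 − 4 = 131
  S = 30 − 89 − 5·131 = -714
Policy B (D − 38):
  D = 125 − 38 = 87
  Q = 135
  S = 30 − 87 − 5·135 = -732
S: -714 − (-732) = 18

18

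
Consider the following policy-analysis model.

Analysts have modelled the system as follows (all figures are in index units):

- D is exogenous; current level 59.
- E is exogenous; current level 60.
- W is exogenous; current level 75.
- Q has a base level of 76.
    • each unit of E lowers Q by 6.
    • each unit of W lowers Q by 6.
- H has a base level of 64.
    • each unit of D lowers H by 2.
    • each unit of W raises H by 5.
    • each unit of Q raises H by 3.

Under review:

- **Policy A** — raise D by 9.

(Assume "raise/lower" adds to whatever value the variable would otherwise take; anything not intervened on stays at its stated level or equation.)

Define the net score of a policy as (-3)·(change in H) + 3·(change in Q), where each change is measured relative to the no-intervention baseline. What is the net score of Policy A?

54

Baseline:
  D = 59
  E = 60
  W = 75
  Q = 76 − 6·60 − 6·75 = -734
  H = 64 − 2·59 + 5·75 + 3·(-734) = -1881
Policy A (D + 9):
  D = 59 + 9 = 68
  E = 60
  W = 75
  Q = 76 − 6·60 − 6·75 = -734
  H = 64 − 2·68 + 5·75 + 3·(-734) = -1899
ΔH = -1899 − (-1881) = -18; ΔQ = -734 − (-734) = 0
Score = (-3)·(-18) + 3·0 = 54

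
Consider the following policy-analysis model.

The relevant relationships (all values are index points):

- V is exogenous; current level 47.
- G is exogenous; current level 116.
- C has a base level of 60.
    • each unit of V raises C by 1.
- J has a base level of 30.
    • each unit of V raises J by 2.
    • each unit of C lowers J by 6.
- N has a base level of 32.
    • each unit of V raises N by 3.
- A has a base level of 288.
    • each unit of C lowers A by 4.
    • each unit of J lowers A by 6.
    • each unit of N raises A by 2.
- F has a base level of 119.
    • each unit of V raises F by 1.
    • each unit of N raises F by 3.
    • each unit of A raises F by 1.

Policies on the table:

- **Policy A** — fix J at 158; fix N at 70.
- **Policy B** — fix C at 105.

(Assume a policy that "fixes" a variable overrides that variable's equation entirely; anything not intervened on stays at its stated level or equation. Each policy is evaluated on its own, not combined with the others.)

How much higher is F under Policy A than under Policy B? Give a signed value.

-4507

Policy A (J := 158, N := 70):
  V = 47
  C = 60 + 47 = 107
  J = 158
  N = 70
  A = 288 − 4·107 − 6·158 + 2·70 = -948
  F = 119 + 47 + 3·70 + (-948) = -572
Policy B (C := 105):
  V = 47
  C = 105
  J = 30 + 2·47 − 6·105 = -506
  N = 32 + 3·47 = 173
  A = 288 − 4·105 − 6·(-506) + 2·173 = 3250
  F = 119 + 47 + 3·173 + 3250 = 3935
F: -572 − 3935 = -4507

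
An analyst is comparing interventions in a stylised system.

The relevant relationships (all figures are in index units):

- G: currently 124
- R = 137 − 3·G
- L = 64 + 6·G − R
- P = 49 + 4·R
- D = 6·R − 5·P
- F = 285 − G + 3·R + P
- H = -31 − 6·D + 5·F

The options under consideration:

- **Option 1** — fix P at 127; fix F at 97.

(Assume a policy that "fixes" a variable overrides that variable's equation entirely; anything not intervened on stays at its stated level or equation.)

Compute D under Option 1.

Option 1 (P := 127, F := 97):
  G = 124
  R = 137 − 3·124 = -235
  P = 127
  D = 0 + 6·(-235) − 5·127 = -2045

-2045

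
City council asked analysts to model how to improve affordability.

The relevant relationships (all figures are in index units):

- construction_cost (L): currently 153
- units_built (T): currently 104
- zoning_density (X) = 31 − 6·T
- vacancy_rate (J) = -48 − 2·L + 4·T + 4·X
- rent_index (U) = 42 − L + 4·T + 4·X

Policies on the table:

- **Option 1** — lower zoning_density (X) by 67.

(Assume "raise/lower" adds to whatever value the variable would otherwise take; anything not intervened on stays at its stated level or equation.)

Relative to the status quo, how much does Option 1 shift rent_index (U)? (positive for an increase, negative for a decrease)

-268

Baseline:
  L = 153
  T = 104
  X = 31 − 6·104 = -593
  U = 42 − 153 + 4·104 + 4·(-593) = -2067
Option 1 (X − 67):
  L = 153
  T = 104
  X = 31 − 6·104 (−67 from intervention) = -660
  U = 42 − 153 + 4·104 + 4·(-660) = -2335
Change in U: -2335 − (-2067) = -268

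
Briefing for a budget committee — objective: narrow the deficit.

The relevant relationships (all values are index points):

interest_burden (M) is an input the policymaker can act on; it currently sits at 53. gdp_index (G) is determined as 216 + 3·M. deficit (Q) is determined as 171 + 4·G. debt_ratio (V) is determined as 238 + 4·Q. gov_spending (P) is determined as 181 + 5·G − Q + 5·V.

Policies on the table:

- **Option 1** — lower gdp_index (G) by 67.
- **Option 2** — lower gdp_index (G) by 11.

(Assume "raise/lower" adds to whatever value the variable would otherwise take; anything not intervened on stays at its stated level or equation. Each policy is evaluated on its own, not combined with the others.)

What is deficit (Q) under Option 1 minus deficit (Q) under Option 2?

-224

Option 1 (G − 67):
  M = 53
  G = 216 + 3·53 (−67 from intervention) = 308
  Q = 171 + 4·308 = 1403
Option 2 (G − 11):
  M = 53
  G = 216 + 3·53 (−11 from intervention) = 364
  Q = 171 + 4·364 = 1627
Q: 1403 − 1627 = -224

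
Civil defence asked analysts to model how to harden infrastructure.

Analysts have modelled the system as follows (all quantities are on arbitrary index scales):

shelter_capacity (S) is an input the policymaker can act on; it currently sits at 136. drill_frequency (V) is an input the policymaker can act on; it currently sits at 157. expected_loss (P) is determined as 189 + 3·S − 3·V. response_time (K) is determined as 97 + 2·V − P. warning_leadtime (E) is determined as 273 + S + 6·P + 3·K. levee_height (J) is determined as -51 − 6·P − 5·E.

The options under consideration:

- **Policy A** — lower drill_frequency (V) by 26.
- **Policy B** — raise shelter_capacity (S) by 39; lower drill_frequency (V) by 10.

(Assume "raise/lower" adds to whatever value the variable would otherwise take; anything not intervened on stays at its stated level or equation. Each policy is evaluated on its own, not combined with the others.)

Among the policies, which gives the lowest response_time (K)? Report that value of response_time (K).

118

Policy A (V − 26):
  S = 136
  V = 157 − 26 = 131
  P = 189 + 3·136 − 3·131 = 204
  K = 97 + 2·131 − 204 = 155
Policy B (S + 39, V − 10):
  S = 136 + 39 = 175
  V = 157 − 10 = 147
  P = 189 + 3·175 − 3·147 = 273
  K = 97 + 2·147 − 273 = 118
Comparing — Policy A: K=155, Policy B: K=118. Lowest is 118 (Policy B).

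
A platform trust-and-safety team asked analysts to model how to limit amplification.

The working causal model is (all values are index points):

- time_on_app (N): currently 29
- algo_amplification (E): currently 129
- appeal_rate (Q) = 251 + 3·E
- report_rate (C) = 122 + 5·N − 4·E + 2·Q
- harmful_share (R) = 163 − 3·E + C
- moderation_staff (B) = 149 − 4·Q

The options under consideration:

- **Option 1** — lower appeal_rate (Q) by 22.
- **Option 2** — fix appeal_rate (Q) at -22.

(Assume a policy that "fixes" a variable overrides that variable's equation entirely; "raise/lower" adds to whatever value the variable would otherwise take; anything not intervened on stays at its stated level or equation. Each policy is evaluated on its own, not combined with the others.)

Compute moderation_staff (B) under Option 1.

Option 1 (Q − 22):
  E = 129
  Q = 251 + 3·129 (−22 from intervention) = 616
  B = 149 − 4·616 = -2315

-2315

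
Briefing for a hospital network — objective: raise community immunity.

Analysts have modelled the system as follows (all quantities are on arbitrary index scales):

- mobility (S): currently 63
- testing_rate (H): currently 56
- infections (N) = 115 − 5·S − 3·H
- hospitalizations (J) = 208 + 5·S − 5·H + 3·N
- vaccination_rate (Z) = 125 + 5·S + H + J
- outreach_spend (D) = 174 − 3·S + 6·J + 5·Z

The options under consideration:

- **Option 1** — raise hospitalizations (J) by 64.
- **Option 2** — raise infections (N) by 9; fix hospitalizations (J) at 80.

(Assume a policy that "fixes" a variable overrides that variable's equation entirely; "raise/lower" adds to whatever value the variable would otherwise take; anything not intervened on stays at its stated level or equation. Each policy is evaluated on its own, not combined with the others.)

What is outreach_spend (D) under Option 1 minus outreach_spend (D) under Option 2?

Option 1 (J + 64):
  S = 63
  H = 56
  N = 115 − 5·63 − 3·56 = -368
  J = 208 + 5·63 − 5·56 + 3·(-368) (+64 from intervention) = -797
  Z = 125 + 5·63 + 56 + (-797) = -301
  D = 174 − 3·63 + 6·(-797) + 5·(-301) = -6302
Option 2 (N + 9, J := 80):
  S = 63
  H = 56
  N = 115 − 5·63 − 3·56 (+9 from intervention) = -359
  J = 80
  Z = 125 + 5·63 + 56 + 80 = 576
  D = 174 − 3·63 + 6·80 + 5·576 = 3345
D: -6302 − 3345 = -9647

-9647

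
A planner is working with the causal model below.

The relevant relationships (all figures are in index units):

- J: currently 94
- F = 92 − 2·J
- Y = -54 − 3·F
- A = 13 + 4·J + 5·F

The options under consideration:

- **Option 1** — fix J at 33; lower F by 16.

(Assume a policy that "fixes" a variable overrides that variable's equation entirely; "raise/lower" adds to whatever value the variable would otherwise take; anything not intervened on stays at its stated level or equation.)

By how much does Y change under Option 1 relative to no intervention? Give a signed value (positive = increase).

Baseline:
  J = 94
  F = 92 − 2·94 = -96
  Y = -54 − 3·(-96) = 234
Option 1 (J := 33, F − 16):
  J = 33
  F = 92 − 2·33 (−16 from intervention) = 10
  Y = -54 − 3·10 = -84
Change in Y: -84 − 234 = -318

-318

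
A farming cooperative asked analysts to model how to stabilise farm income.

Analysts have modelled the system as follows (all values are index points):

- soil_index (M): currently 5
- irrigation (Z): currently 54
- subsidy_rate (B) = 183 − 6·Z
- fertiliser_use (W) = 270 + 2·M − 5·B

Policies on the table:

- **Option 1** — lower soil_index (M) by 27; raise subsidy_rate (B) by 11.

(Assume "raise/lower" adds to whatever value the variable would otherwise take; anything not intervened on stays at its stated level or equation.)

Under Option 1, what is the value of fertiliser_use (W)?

876

Option 1 (M − 27, B + 11):
  M = 5 − 27 = -22
  Z = 54
  B = 183 − 6·54 (+11 from intervention) = -130
  W = 270 + 2·(-22) − 5·(-130) = 876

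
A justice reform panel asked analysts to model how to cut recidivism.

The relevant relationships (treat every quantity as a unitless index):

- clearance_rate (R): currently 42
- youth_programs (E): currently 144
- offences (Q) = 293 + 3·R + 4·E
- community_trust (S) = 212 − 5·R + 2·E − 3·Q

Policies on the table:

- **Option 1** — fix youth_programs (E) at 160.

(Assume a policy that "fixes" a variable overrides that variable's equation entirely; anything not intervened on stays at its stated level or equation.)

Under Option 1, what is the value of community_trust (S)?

Option 1 (E := 160):
  R = 42
  E = 160
  Q = 293 + 3·42 + 4·160 = 1059
  S = 212 − 5·42 + 2·160 − 3·1059 = -2855

-2855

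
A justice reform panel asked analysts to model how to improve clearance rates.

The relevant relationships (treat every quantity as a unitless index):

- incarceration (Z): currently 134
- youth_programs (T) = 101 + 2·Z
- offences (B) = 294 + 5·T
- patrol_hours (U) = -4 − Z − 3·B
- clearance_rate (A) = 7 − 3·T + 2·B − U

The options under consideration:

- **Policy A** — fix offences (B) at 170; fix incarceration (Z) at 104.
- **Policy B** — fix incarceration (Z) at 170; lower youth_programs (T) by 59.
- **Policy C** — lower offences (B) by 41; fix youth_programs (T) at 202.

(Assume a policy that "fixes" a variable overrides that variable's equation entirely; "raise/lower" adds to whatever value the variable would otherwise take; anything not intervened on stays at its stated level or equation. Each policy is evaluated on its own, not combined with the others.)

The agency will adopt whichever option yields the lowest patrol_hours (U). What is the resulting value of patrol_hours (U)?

Policy A (B := 170, Z := 104):
  Z = 104
  T = 101 + 2·104 = 309
  B = 170
  U = -4 − 104 − 3·170 = -618
Policy B (Z := 170, T − 59):
  Z = 170
  T = 101 + 2·170 (−59 from intervention) = 382
  B = 294 + 5·382 = 2204
  U = -4 − 170 − 3·2204 = -6786
Policy C (B − 41, T := 202):
  Z = 134
  T = 202
  B = 294 + 5·202 (−41 from intervention) = 1263
  U = -4 − 134 − 3·1263 = -3927
Comparing — Policy A: U=-618, Policy B: U=-6786, Policy C: U=-3927. Lowest is -6786 (Policy B).

-6786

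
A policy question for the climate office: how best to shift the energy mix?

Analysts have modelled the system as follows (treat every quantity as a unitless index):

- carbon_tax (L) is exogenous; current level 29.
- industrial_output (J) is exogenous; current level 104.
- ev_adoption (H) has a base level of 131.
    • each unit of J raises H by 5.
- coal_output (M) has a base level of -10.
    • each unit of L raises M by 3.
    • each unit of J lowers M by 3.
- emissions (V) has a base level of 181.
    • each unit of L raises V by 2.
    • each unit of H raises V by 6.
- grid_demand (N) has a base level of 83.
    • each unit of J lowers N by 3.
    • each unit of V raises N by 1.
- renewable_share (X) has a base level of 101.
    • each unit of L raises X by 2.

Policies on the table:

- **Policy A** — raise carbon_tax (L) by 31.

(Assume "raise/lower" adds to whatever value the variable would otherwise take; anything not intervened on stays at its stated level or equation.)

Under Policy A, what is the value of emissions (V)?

Policy A (L + 31):
  L = 29 + 31 = 60
  J = 104
  H = 131 + 5·104 = 651
  V = 181 + 2·60 + 6·651 = 4207

4207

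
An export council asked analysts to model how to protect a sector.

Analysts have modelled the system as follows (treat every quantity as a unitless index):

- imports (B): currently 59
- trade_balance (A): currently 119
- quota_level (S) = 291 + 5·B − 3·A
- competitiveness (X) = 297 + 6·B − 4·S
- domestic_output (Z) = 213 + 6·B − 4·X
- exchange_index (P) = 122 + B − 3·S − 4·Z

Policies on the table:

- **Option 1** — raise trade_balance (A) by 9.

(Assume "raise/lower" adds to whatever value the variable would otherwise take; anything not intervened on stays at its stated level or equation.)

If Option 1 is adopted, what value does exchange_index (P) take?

Option 1 (A + 9):
  B = 59
  A = 119 + 9 = 128
  S = 291 + 5·59 − 3·128 = 202
  X = 297 + 6·59 − 4·202 = -157
  Z = 213 + 6·59 − 4·(-157) = 1195
  P = 122 + 59 − 3·202 − 4·1195 = -5205

-5205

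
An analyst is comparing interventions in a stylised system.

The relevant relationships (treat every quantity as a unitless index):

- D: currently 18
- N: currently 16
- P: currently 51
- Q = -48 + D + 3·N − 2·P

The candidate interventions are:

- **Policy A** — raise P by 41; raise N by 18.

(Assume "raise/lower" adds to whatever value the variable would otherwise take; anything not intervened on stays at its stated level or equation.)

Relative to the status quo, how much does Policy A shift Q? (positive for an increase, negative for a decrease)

-28

Baseline:
  D = 18
  N = 16
  P = 51
  Q = -48 + 18 + 3·16 − 2·51 = -84
Policy A (P + 41, N + 18):
  D = 18
  N = 16 + 18 = 34
  P = 51 + 41 = 92
  Q = -48 + 18 + 3·34 − 2·92 = -112
Change in Q: -112 − (-84) = -28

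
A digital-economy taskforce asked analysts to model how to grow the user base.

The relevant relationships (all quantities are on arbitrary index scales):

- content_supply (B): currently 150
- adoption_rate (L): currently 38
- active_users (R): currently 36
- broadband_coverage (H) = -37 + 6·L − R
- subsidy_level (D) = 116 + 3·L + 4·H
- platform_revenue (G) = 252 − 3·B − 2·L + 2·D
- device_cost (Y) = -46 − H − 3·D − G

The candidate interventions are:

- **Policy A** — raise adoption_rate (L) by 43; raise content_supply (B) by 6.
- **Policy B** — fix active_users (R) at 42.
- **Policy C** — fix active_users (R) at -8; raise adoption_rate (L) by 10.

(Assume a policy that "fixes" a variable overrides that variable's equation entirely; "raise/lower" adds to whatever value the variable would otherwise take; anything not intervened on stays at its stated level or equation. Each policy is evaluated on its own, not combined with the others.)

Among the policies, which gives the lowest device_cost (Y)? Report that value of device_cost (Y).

-10136

Policy A (L + 43, B + 6):
  B = 150 + 6 = 156
  L = 38 + 43 = 81
  R = 36
  H = -37 + 6·81 − 36 = 413
  D = 116 + 3·81 + 4·413 = 2011
  G = 252 − 3·156 − 2·81 + 2·2011 = 3644
  Y = -46 − 413 − 3·2011 − 3644 = -10136
Policy B (R := 42):
  B = 150
  L = 38
  R = 42
  H = -37 + 6·38 − 42 = 149
  D = 116 + 3·38 + 4·149 = 826
  G = 252 − 3·150 − 2·38 + 2·826 = 1378
  Y = -46 − 149 − 3·826 − 1378 = -4051
Policy C (R := -8, L + 10):
  B = 150
  L = 38 + 10 = 48
  R = -8
  H = -37 + 6·48 − (-8) = 259
  D = 116 + 3·48 + 4·259 = 1296
  G = 252 − 3·150 − 2·48 + 2·1296 = 2298
  Y = -46 − 259 − 3·1296 − 2298 = -6491
Comparing — Policy A: Y=-10136, Policy B: Y=-4051, Policy C: Y=-6491. Lowest is -10136 (Policy A).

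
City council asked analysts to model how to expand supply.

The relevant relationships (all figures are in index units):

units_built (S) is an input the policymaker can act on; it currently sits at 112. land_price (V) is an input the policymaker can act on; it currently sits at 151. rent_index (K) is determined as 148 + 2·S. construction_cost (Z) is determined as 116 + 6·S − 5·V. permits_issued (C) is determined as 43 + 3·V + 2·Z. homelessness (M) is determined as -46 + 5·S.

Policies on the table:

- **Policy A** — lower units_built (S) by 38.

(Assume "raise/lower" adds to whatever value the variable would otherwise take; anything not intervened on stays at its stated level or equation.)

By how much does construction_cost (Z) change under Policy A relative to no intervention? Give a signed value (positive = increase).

Baseline:
  S = 112
  V = 151
  Z = 116 + 6·112 − 5·151 = 33
Policy A (S − 38):
  S = 112 − 38 = 74
  V = 151
  Z = 116 + 6·74 − 5·151 = -195
Change in Z: -195 − 33 = -228

-228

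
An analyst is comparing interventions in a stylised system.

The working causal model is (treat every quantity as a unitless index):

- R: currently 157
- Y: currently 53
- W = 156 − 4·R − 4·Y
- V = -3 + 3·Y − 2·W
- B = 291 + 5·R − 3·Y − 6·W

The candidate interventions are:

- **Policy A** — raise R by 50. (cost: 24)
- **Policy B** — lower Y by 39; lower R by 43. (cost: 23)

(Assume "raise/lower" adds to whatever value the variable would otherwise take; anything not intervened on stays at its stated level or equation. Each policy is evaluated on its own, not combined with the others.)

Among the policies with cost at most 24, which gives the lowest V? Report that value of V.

Policy A (R + 50):
  R = 157 + 50 = 207
  Y = 53
  W = 156 − 4·207 − 4·53 = -884
  V = -3 + 3·53 − 2·(-884) = 1924
Policy B (Y − 39, R − 43):
  R = 157 − 43 = 114
  Y = 53 − 39 = 14
  W = 156 − 4·114 − 4·14 = -356
  V = -3 + 3·14 − 2·(-356) = 751
Comparing — Policy A: V=1924, Policy B: V=751. Lowest is 751 (Policy B).

751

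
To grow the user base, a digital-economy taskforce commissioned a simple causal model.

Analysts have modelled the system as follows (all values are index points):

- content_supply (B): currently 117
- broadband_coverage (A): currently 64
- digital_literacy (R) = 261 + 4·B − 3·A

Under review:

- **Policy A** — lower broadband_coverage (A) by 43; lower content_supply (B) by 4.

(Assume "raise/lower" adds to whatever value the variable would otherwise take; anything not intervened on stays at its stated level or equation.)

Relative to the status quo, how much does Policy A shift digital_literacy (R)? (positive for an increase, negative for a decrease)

113

Baseline:
  B = 117
  A = 64
  R = 261 + 4·117 − 3·64 = 537
Policy A (A − 43, B − 4):
  B = 117 − 4 = 113
  A = 64 − 43 = 21
  R = 261 + 4·113 − 3·21 = 650
Change in R: 650 − 537 = 113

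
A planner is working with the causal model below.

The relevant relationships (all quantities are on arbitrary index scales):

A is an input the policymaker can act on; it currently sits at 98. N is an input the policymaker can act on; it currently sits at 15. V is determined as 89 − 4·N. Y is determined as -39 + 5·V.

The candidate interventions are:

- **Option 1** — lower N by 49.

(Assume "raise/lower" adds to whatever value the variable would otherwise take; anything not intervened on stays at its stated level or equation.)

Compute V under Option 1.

Option 1 (N − 49):
  N = 15 − 49 = -34
  V = 89 − 4·(-34) = 225

225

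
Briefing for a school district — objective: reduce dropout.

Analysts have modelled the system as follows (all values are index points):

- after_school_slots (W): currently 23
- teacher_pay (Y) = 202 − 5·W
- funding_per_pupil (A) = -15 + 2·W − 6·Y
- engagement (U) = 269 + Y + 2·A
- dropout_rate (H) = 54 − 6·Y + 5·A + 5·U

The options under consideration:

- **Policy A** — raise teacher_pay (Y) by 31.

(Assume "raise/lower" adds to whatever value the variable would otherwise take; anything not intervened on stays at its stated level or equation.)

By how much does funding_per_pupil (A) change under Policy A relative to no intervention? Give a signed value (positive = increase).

-186

Baseline:
  W = 23
  Y = 202 − 5·23 = 87
  A = -15 + 2·23 − 6·87 = -491
Policy A (Y + 31):
  W = 23
  Y = 202 − 5·23 (+31 from intervention) = 118
  A = -15 + 2·23 − 6·118 = -677
Change in A: -677 − (-491) = -186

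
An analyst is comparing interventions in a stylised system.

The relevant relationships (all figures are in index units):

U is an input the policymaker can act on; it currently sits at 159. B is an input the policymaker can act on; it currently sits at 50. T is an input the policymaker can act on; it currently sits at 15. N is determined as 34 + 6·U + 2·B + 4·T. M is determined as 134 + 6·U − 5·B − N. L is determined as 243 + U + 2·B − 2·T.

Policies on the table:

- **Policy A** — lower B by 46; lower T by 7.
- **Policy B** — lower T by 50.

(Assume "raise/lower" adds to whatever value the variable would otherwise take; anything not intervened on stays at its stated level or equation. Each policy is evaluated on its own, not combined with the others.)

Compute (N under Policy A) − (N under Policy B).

80

Policy A (B − 46, T − 7):
  U = 159
  B = 50 − 46 = 4
  T = 15 − 7 = 8
  N = 34 + 6·159 + 2·4 + 4·8 = 1028
Policy B (T − 50):
  U = 159
  B = 50
  T = 15 − 50 = -35
  N = 34 + 6·159 + 2·50 + 4·(-35) = 948
N: 1028 − 948 = 80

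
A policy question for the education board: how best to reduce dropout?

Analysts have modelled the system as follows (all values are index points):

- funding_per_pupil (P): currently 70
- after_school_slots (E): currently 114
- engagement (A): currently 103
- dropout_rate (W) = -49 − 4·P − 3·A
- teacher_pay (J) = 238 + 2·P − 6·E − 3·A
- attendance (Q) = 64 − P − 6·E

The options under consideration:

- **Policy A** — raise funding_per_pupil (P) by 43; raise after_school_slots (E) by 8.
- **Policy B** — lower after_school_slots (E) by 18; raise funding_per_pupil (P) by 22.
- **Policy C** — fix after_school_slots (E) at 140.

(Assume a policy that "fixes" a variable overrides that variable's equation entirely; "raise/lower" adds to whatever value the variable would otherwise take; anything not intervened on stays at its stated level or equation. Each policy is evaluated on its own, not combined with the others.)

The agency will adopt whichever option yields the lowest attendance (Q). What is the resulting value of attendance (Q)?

Policy A (P + 43, E + 8):
  P = 70 + 43 = 113
  E = 114 + 8 = 122
  Q = 64 − 113 − 6·122 = -781
Policy B (E − 18, P + 22):
  P = 70 + 22 = 92
  E = 114 − 18 = 96
  Q = 64 − 92 − 6·96 = -604
Policy C (E := 140):
  P = 70
  E = 140
  Q = 64 − 70 − 6·140 = -846
Comparing — Policy A: Q=-781, Policy B: Q=-604, Policy C: Q=-846. Lowest is -846 (Policy C).

-846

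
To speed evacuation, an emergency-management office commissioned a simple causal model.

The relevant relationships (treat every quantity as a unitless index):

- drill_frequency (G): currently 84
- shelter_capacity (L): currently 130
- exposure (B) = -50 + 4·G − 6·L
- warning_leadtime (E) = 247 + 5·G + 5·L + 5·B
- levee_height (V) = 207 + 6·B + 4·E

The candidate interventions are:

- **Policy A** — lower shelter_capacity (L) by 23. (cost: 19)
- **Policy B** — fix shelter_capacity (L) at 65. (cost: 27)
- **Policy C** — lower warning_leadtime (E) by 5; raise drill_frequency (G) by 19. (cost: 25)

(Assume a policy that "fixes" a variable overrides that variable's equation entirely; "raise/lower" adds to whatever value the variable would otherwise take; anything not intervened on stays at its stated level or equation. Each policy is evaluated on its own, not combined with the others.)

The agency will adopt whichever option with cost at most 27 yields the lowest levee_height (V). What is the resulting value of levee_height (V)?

Policy A (L − 23):
  G = 84
  L = 130 − 23 = 107
  B = -50 + 4·84 − 6·107 = -356
  E = 247 + 5·84 + 5·107 + 5·(-356) = -578
  V = 207 + 6·(-356) + 4·(-578) = -4241
Policy B (L := 65):
  G = 84
  L = 65
  B = -50 + 4·84 − 6·65 = -104
  E = 247 + 5·84 + 5·65 + 5·(-104) = 472
  V = 207 + 6·(-104) + 4·472 = 1471
Policy C (E − 5, G + 19):
  G = 84 + 19 = 103
  L = 130
  B = -50 + 4·103 − 6·130 = -418
  E = 247 + 5·103 + 5·130 + 5·(-418) (−5 from intervention) = -683
  V = 207 + 6·(-418) + 4·(-683) = -5033
Comparing — Policy A: V=-4241, Policy B: V=1471, Policy C: V=-5033. Lowest is -5033 (Policy C).

-5033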